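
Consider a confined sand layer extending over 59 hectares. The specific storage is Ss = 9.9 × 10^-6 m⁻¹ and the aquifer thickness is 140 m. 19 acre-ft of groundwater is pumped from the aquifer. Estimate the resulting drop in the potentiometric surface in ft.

Δh ≈ 94 ft

S = Ss × b = 9.9 × 10^-6 m⁻¹ × 140 m = 1.386 × 10^-3
A = 59 hectares = 5.9 × 10^5 m²
ΔV = 19 acre-ft = 23440 m³
Δh = ΔV / (S × A) = 23440 m³ / (0.001386 × 5.9 × 10^5 m²) = 28.66 m
Δh = 28.66 m = 94.03 ft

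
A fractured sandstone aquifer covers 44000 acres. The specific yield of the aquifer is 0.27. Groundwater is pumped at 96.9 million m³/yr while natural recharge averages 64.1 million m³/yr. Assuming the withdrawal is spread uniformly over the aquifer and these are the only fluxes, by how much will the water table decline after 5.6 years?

Δh ≈ 3.82 m

A = 44000 acres = 1.781 × 10^8 m²
Net abstraction = 96.9 − 64.1 = 32.8 million m³/yr
Q_net = 32.8 million m³/yr = 89860 m³/d
t = 5.6 years = 2044 d
ΔV = Q × t = 89860 m³/d × 2044 d = 1.837 × 10^8 m³
Δh = ΔV / (Sy × A) = 1.837 × 10^8 / (0.27 × 1.781 × 10^8) = 3.821 m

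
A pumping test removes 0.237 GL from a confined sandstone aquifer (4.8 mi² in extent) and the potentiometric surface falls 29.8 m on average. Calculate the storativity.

A = 4.8 mi² = 1.243 × 10^7 m²
ΔV = 0.237 GL = 2.37 × 10^5 m³
S = ΔV / (A × Δh) = 2.37 × 10^5 m³ / (1.243 × 10^7 m² × 29.8 m) = 6.397 × 10^-4

S ≈ 6.4 × 10^-4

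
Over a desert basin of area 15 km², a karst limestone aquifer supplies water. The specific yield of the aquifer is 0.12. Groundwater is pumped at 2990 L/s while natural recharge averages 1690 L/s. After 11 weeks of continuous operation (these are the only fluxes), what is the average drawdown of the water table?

Δh ≈ 4.8 m

A = 15 km² = 1.5 × 10^7 m²
Net abstraction = 2990 − 1690 = 1300 L/s
Q_net = 1300 L/s = 1.123 × 10^5 m³/d
t = 11 weeks = 77 d
ΔV = Q × t = 1.123 × 10^5 m³/d × 77 d = 8.649 × 10^6 m³
Δh = ΔV / (Sy × A) = 8.649 × 10^6 / (0.12 × 1.5 × 10^7) = 4.805 m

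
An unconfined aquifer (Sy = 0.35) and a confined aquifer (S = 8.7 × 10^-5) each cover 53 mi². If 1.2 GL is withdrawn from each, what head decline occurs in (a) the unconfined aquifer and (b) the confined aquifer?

Δh_u ≈ 0.025 m; Δh_c ≈ 100 m

A = 53 mi² = 1.373 × 10^8 m²
ΔV = 1.2 GL = 1.2 × 10^6 m³
Unconfined: Δh_u = ΔV/(Sy·A) = 1.2 × 10^6/(0.35 × 1.373 × 10^8) = 0.02498 m
Confined: Δh_c = ΔV/(S·A) = 1.2 × 10^6/(8.7 × 10^-5 × 1.373 × 10^8) = 100.5 m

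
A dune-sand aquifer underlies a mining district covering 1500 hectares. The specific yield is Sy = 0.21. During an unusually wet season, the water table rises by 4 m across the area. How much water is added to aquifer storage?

A = 1500 hectares = 1.5 × 10^7 m²
ΔV = Sy × A × Δh = 0.21 × 1.5 × 10^7 m² × 4 m = 1.26 × 10^7 m³

ΔV ≈ 1.26 × 10^7 m³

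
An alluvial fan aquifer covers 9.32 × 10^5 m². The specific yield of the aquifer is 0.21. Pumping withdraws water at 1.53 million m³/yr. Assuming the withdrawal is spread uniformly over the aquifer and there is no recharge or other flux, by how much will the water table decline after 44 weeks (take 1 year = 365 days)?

Q = 1.53 million m³/yr = 4192 m³/d
t = 44 weeks = 308 d
ΔV = Q × t = 4192 m³/d × 308 d = 1.291 × 10^6 m³
Δh = ΔV / (Sy × A) = 1.291 × 10^6 / (0.21 × 9.32 × 10^5) = 6.597 m

Δh ≈ 6.6 m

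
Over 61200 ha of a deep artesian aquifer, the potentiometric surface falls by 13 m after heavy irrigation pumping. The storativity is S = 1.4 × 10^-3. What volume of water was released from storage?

A = 61200 ha = 6.12 × 10^8 m²
ΔV = S × A × Δh = 0.0014 × 6.12 × 10^8 m² × 13 m = 1.114 × 10^7 m³

ΔV ≈ 1.11 × 10^7 m³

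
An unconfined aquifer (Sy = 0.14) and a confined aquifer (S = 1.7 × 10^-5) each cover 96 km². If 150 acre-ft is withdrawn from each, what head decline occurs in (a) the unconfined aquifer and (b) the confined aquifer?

A = 96 km² = 9.6 × 10^7 m²
ΔV = 150 acre-ft = 1.85 × 10^5 m³
Unconfined: Δh_u = ΔV/(Sy·A) = 1.85 × 10^5/(0.14 × 9.6 × 10^7) = 0.01377 m
Confined: Δh_c = ΔV/(S·A) = 1.85 × 10^5/(1.7 × 10^-5 × 9.6 × 10^7) = 113.4 m

Δh_u ≈ 0.0138 m; Δh_c ≈ 113 m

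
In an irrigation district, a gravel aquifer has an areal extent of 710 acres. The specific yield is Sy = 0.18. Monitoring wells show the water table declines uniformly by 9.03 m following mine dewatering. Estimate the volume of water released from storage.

A = 710 acres = 2.873 × 10^6 m²
ΔV = Sy × A × Δh = 0.18 × 2.873 × 10^6 m² × 9.03 m = 4.67 × 10^6 m³

ΔV ≈ 4.67 × 10^6 m³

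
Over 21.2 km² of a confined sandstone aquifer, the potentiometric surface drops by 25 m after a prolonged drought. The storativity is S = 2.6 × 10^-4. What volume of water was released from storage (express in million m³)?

A = 21.2 km² = 2.12 × 10^7 m²
ΔV = S × A × Δh = 2.6 × 10^-4 × 2.12 × 10^7 m² × 25 m = 1.378 × 10^5 m³
ΔV = 1.378 × 10^5 m³ = 0.1378 million m³

ΔV ≈ 0.138 million m³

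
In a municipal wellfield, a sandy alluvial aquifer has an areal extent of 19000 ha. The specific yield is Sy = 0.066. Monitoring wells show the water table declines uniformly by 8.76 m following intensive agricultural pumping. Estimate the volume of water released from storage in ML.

A = 19000 ha = 1.9 × 10^8 m²
ΔV = Sy × A × Δh = 0.066 × 1.9 × 10^8 m² × 8.76 m = 1.099 × 10^8 m³
ΔV = 1.099 × 10^8 m³ = 1.099 × 10^5 ML

ΔV ≈ 1.1 × 10^5 ML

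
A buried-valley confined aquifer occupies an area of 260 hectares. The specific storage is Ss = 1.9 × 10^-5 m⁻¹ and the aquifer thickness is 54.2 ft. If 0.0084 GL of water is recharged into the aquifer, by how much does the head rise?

Δh ≈ 10.3 m

b = 54.2 ft = 16.52 m
S = Ss × b = 1.9 × 10^-5 m⁻¹ × 16.52 m = 3.139 × 10^-4
A = 260 hectares = 2.6 × 10^6 m²
ΔV = 0.0084 GL = 8400 m³
Δh = ΔV / (S × A) = 8400 m³ / (3.139 × 10^-4 × 2.6 × 10^6 m²) = 10.29 m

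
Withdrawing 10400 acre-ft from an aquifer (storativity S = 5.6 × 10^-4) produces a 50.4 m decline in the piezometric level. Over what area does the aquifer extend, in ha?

ΔV = 10400 acre-ft = 1.283 × 10^7 m³
A = ΔV / (S × Δh) = 1.283 × 10^7 / (5.6 × 10^-4 × 50.4) = 4.545 × 10^8 m²
A = 4.545 × 10^8 m² = 45450 ha

A ≈ 45500 ha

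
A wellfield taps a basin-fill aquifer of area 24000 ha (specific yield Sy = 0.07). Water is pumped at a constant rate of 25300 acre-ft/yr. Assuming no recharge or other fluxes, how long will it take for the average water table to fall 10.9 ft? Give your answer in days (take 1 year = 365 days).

t ≈ 653 days

A = 24000 ha = 2.4 × 10^8 m²
Δh = 10.9 ft = 3.322 m
ΔV = Sy × A × Δh = 0.07 × 2.4 × 10^8 × 3.322 = 5.581 × 10^7 m³
Q = 25300 acre-ft/yr = 85500 m³/d
t = ΔV / Q = 5.581 × 10^7 m³ / 85500 m³/d = 652.8 d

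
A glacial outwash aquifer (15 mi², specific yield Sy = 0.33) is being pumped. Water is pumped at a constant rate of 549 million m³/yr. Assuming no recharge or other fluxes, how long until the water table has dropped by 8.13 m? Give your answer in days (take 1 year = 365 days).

A = 15 mi² = 3.885 × 10^7 m²
ΔV = Sy × A × Δh = 0.33 × 3.885 × 10^7 × 8.13 = 1.042 × 10^8 m³
Q = 549 million m³/yr = 1.504 × 10^6 m³/d
t = ΔV / Q = 1.042 × 10^8 m³ / 1.504 × 10^6 m³/d = 69.3 d

t ≈ 69.3 days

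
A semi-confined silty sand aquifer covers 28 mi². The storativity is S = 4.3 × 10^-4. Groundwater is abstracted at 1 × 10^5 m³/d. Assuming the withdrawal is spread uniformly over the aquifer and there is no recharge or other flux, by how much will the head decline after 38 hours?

A = 28 mi² = 7.252 × 10^7 m²
t = 38 hours = 1.583 d
ΔV = Q × t = 1 × 10^5 m³/d × 1.583 d = 1.583 × 10^5 m³
Δh = ΔV / (S × A) = 1.583 × 10^5 / (4.3 × 10^-4 × 7.252 × 10^7) = 5.077 m

Δh ≈ 5.08 m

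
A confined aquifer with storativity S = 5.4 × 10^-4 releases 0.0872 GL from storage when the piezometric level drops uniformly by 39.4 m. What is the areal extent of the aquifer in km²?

A ≈ 4.1 km²

ΔV = 0.0872 GL = 87200 m³
A = ΔV / (S × Δh) = 87200 / (5.4 × 10^-4 × 39.4) = 4.099 × 10^6 m²
A = 4.099 × 10^6 m² = 4.099 km²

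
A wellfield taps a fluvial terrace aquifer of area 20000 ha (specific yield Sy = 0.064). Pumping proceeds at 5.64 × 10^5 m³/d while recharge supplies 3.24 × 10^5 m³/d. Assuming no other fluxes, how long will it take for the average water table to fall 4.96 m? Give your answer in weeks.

t ≈ 37.8 weeks

A = 20000 ha = 2 × 10^8 m²
ΔV = Sy × A × Δh = 0.064 × 2 × 10^8 × 4.96 = 6.349 × 10^7 m³
Net withdrawal = 5.64 × 10^5 − 3.24 × 10^5 = 2.4 × 10^5 m³/d
t = ΔV / Q = 6.349 × 10^7 m³ / 2.4 × 10^5 m³/d = 264.5 d
t = 264.5 d ≈ 37.79 weeks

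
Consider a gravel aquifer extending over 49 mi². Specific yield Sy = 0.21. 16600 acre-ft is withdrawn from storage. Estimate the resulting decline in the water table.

A = 49 mi² = 1.269 × 10^8 m²
ΔV = 16600 acre-ft = 2.048 × 10^7 m³
Δh = ΔV / (Sy × A) = 2.048 × 10^7 m³ / (0.21 × 1.269 × 10^8 m²) = 0.7683 m

Δh ≈ 0.768 m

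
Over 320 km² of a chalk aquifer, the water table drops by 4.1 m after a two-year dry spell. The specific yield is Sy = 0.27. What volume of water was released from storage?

ΔV ≈ 3.54 × 10^8 m³

A = 320 km² = 3.2 × 10^8 m²
ΔV = Sy × A × Δh = 0.27 × 3.2 × 10^8 m² × 4.1 m = 3.542 × 10^8 m³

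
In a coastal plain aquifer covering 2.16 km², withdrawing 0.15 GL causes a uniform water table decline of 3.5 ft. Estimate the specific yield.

Sy ≈ 0.065

A = 2.16 km² = 2.16 × 10^6 m²
Δh = 3.5 ft = 1.067 m
ΔV = 0.15 GL = 1.5 × 10^5 m³
Sy = ΔV / (A × Δh) = 1.5 × 10^5 m³ / (2.16 × 10^6 m² × 1.067 m) = 0.0651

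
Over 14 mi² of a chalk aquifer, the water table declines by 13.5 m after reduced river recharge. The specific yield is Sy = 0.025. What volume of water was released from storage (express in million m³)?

A = 14 mi² = 3.626 × 10^7 m²
ΔV = Sy × A × Δh = 0.025 × 3.626 × 10^7 m² × 13.5 m = 1.224 × 10^7 m³
ΔV = 1.224 × 10^7 m³ = 12.24 million m³

ΔV ≈ 12.2 million m³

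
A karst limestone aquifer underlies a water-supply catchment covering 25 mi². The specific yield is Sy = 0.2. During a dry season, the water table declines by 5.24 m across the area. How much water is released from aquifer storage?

ΔV ≈ 6.79 × 10^7 m³

A = 25 mi² = 6.475 × 10^7 m²
ΔV = Sy × A × Δh = 0.2 × 6.475 × 10^7 m² × 5.24 m = 6.786 × 10^7 m³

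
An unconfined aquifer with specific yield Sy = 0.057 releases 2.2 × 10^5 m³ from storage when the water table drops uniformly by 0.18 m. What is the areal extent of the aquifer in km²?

A = ΔV / (Sy × Δh) = 2.2 × 10^5 / (0.057 × 0.18) = 2.144 × 10^7 m²
A = 2.144 × 10^7 m² = 21.44 km²

A ≈ 21.4 km²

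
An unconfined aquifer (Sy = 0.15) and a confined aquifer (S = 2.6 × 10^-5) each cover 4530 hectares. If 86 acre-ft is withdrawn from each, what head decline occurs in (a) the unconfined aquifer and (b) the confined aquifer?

A = 4530 hectares = 4.53 × 10^7 m²
ΔV = 86 acre-ft = 1.061 × 10^5 m³
Unconfined: Δh_u = ΔV/(Sy·A) = 1.061 × 10^5/(0.15 × 4.53 × 10^7) = 0.01561 m
Confined: Δh_c = ΔV/(S·A) = 1.061 × 10^5/(2.6 × 10^-5 × 4.53 × 10^7) = 90.07 m

Δh_u ≈ 0.0156 m; Δh_c ≈ 90.1 m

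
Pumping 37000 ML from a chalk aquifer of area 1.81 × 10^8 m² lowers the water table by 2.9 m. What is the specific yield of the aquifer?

ΔV = 37000 ML = 3.7 × 10^7 m³
Sy = ΔV / (A × Δh) = 3.7 × 10^7 m³ / (1.81 × 10^8 m² × 2.9 m) = 0.07049

Sy ≈ 0.07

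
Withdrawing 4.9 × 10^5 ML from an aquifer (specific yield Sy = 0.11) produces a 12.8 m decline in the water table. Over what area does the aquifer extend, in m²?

A ≈ 3.48 × 10^8 m²

ΔV = 4.9 × 10^5 ML = 4.9 × 10^8 m³
A = ΔV / (Sy × Δh) = 4.9 × 10^8 / (0.11 × 12.8) = 3.48 × 10^8 m²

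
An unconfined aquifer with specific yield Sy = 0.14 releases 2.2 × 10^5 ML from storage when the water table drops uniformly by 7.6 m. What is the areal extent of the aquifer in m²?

A ≈ 2.07 × 10^8 m²

ΔV = 2.2 × 10^5 ML = 2.2 × 10^8 m³
A = ΔV / (Sy × Δh) = 2.2 × 10^8 / (0.14 × 7.6) = 2.068 × 10^8 m²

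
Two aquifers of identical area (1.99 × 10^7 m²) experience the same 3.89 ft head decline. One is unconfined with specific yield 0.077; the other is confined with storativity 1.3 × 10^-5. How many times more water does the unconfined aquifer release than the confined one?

ΔV_u / ΔV_c ≈ 5920

Δh = 3.89 ft = 1.186 m
Unconfined: ΔV_u = Sy × A × Δh = 0.077 × 1.99 × 10^7 × 1.186 = 1.817 × 10^6 m³
Confined: ΔV_c = S × A × Δh = 1.3 × 10^-5 × 1.99 × 10^7 × 1.186 = 306.7 m³
Ratio = ΔV_u / ΔV_c = Sy / S = 0.077 / 1.3 × 10^-5 = 5923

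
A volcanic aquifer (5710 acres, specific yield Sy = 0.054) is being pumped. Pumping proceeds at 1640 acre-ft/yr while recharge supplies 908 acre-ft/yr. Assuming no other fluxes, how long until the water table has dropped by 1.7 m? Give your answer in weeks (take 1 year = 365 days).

A = 5710 acres = 2.311 × 10^7 m²
ΔV = Sy × A × Δh = 0.054 × 2.311 × 10^7 × 1.7 = 2.121 × 10^6 m³
Net withdrawal = 1640 − 908 = 732 acre-ft/yr = 2474 m³/d
t = ΔV / Q = 2.121 × 10^6 m³ / 2474 m³/d = 857.5 d
t = 857.5 d ≈ 122.5 weeks

t ≈ 123 weeks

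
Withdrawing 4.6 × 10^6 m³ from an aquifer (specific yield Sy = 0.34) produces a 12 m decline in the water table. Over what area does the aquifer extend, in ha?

A = ΔV / (Sy × Δh) = 4.6 × 10^6 / (0.34 × 12) = 1.127 × 10^6 m²
A = 1.127 × 10^6 m² = 112.7 ha

A ≈ 113 ha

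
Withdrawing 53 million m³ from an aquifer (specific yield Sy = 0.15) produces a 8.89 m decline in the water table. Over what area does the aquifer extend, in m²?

A ≈ 3.97 × 10^7 m²

ΔV = 53 million m³ = 5.3 × 10^7 m³
A = ΔV / (Sy × Δh) = 5.3 × 10^7 / (0.15 × 8.89) = 3.975 × 10^7 m²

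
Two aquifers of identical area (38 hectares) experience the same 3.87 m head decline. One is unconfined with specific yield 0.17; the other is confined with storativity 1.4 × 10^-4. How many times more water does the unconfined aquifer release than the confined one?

ΔV_u / ΔV_c ≈ 1210

A = 38 hectares = 3.8 × 10^5 m²
Unconfined: ΔV_u = Sy × A × Δh = 0.17 × 3.8 × 10^5 × 3.87 = 2.5 × 10^5 m³
Confined: ΔV_c = S × A × Δh = 1.4 × 10^-4 × 3.8 × 10^5 × 3.87 = 205.9 m³
Ratio = ΔV_u / ΔV_c = Sy / S = 0.17 / 1.4 × 10^-4 = 1214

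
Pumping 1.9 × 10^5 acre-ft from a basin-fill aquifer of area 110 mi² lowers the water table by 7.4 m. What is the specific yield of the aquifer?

Sy ≈ 0.11

A = 110 mi² = 2.849 × 10^8 m²
ΔV = 1.9 × 10^5 acre-ft = 2.344 × 10^8 m³
Sy = ΔV / (A × Δh) = 2.344 × 10^8 m³ / (2.849 × 10^8 m² × 7.4 m) = 0.1112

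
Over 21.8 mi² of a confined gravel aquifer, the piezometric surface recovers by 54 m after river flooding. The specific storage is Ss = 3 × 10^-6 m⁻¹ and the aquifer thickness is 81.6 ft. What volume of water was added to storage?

ΔV ≈ 2.27 × 10^5 m³

b = 81.6 ft = 24.87 m
S = Ss × b = 3 × 10^-6 m⁻¹ × 24.87 m = 7.462 × 10^-5
A = 21.8 mi² = 5.646 × 10^7 m²
ΔV = S × A × Δh = 7.462 × 10^-5 × 5.646 × 10^7 m² × 54 m = 2.275 × 10^5 m³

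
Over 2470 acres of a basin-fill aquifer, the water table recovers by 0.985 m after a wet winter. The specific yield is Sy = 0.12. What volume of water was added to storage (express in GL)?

ΔV ≈ 1.18 GL

A = 2470 acres = 9.996 × 10^6 m²
ΔV = Sy × A × Δh = 0.12 × 9.996 × 10^6 m² × 0.985 m = 1.181 × 10^6 m³
ΔV = 1.181 × 10^6 m³ = 1.181 GL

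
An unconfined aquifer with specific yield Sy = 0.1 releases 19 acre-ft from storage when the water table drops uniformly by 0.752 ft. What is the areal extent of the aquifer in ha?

Δh = 0.752 ft = 0.2292 m
ΔV = 19 acre-ft = 23440 m³
A = ΔV / (Sy × Δh) = 23440 / (0.1 × 0.2292) = 1.022 × 10^6 m²
A = 1.022 × 10^6 m² = 102.2 ha

A ≈ 102 ha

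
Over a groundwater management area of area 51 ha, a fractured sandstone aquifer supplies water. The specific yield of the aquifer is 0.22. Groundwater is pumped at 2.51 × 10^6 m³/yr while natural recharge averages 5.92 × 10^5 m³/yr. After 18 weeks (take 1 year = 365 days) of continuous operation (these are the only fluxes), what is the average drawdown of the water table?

A = 51 ha = 5.1 × 10^5 m²
Net abstraction = 2.51 × 10^6 − 5.92 × 10^5 = 1.918 × 10^6 m³/yr
Q_net = 1.918 × 10^6 m³/yr = 5255 m³/d
t = 18 weeks = 126 d
ΔV = Q × t = 5255 m³/d × 126 d = 6.621 × 10^5 m³
Δh = ΔV / (Sy × A) = 6.621 × 10^5 / (0.22 × 5.1 × 10^5) = 5.901 m

Δh ≈ 5.9 m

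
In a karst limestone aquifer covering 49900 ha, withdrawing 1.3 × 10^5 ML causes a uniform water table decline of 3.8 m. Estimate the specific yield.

Sy ≈ 0.069

A = 49900 ha = 4.99 × 10^8 m²
ΔV = 1.3 × 10^5 ML = 1.3 × 10^8 m³
Sy = ΔV / (A × Δh) = 1.3 × 10^8 m³ / (4.99 × 10^8 m² × 3.8 m) = 0.06856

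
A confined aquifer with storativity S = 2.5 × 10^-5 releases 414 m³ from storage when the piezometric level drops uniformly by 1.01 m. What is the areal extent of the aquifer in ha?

A = ΔV / (S × Δh) = 414 / (2.5 × 10^-5 × 1.01) = 1.64 × 10^7 m²
A = 1.64 × 10^7 m² = 1640 ha

A ≈ 1640 ha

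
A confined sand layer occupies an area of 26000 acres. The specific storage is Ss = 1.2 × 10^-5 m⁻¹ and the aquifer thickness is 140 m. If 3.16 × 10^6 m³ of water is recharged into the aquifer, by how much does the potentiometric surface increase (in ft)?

S = Ss × b = 1.2 × 10^-5 m⁻¹ × 140 m = 1.68 × 10^-3
A = 26000 acres = 1.052 × 10^8 m²
Δh = ΔV / (S × A) = 3.16 × 10^6 m³ / (0.00168 × 1.052 × 10^8 m²) = 17.88 m
Δh = 17.88 m = 58.65 ft

Δh ≈ 58.7 ft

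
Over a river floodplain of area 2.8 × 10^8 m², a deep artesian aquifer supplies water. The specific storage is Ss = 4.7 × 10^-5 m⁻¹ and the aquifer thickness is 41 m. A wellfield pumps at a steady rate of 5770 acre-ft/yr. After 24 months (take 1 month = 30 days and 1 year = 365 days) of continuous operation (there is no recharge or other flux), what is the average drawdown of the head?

S = Ss × b = 4.7 × 10^-5 m⁻¹ × 41 m = 1.927 × 10^-3
Q = 5770 acre-ft/yr = 19500 m³/d
t = 24 months = 720 d
ΔV = Q × t = 19500 m³/d × 720 d = 1.404 × 10^7 m³
Δh = ΔV / (S × A) = 1.404 × 10^7 / (0.001927 × 2.8 × 10^8) = 26.02 m

Δh ≈ 26 m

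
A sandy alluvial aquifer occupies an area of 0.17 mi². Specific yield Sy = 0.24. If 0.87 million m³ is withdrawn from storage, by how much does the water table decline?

A = 0.17 mi² = 4.403 × 10^5 m²
ΔV = 0.87 million m³ = 8.7 × 10^5 m³
Δh = ΔV / (Sy × A) = 8.7 × 10^5 m³ / (0.24 × 4.403 × 10^5 m²) = 8.233 m

Δh ≈ 8.23 m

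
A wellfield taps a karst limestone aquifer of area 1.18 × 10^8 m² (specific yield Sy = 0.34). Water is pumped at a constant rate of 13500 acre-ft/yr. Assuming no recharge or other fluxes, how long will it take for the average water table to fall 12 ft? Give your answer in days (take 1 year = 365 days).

Δh = 12 ft = 3.658 m
ΔV = Sy × A × Δh = 0.34 × 1.18 × 10^8 × 3.658 = 1.467 × 10^8 m³
Q = 13500 acre-ft/yr = 45620 m³/d
t = ΔV / Q = 1.467 × 10^8 m³ / 45620 m³/d = 3216 d

t ≈ 3220 days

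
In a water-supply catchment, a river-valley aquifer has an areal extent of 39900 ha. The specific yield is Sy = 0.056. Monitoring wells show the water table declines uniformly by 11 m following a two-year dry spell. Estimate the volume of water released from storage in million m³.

ΔV ≈ 246 million m³

A = 39900 ha = 3.99 × 10^8 m²
ΔV = Sy × A × Δh = 0.056 × 3.99 × 10^8 m² × 11 m = 2.458 × 10^8 m³
ΔV = 2.458 × 10^8 m³ = 245.8 million m³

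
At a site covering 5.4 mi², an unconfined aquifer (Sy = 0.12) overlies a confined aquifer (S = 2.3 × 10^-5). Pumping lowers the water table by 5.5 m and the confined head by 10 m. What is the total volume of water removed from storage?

A = 5.4 mi² = 1.399 × 10^7 m²
Unconfined: ΔV_u = Sy × A × Δh_u = 0.12 × 1.399 × 10^7 × 5.5 = 9.231 × 10^6 m³
Confined: ΔV_c = S × A × Δh_c = 2.3 × 10^-5 × 1.399 × 10^7 × 10 = 3217 m³
Total ΔV = 9.231 × 10^6 + 3217 = 9.234 × 10^6 m³

ΔV ≈ 9.23 × 10^6 m³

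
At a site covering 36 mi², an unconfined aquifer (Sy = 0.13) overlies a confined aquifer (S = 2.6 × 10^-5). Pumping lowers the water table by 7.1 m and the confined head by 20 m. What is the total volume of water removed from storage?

A = 36 mi² = 9.324 × 10^7 m²
Unconfined: ΔV_u = Sy × A × Δh_u = 0.13 × 9.324 × 10^7 × 7.1 = 8.606 × 10^7 m³
Confined: ΔV_c = S × A × Δh_c = 2.6 × 10^-5 × 9.324 × 10^7 × 20 = 48480 m³
Total ΔV = 8.606 × 10^7 + 48480 = 8.611 × 10^7 m³

ΔV ≈ 8.61 × 10^7 m³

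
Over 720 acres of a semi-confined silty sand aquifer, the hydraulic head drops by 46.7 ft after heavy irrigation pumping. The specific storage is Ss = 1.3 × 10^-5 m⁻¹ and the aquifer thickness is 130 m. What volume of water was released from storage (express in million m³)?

ΔV ≈ 0.0701 million m³

S = Ss × b = 1.3 × 10^-5 m⁻¹ × 130 m = 1.69 × 10^-3
A = 720 acres = 2.914 × 10^6 m²
Δh = 46.7 ft = 14.23 m
ΔV = S × A × Δh = 0.00169 × 2.914 × 10^6 m² × 14.23 m = 70090 m³
ΔV = 70090 m³ = 0.07009 million m³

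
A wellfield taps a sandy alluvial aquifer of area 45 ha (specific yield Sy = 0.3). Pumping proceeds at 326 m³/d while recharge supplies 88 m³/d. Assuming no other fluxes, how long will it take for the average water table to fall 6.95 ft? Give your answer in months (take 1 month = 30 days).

A = 45 ha = 4.5 × 10^5 m²
Δh = 6.95 ft = 2.118 m
ΔV = Sy × A × Δh = 0.3 × 4.5 × 10^5 × 2.118 = 2.86 × 10^5 m³
Net withdrawal = 326 − 88 = 238 m³/d
t = ΔV / Q = 2.86 × 10^5 m³ / 238 m³/d = 1202 d
t = 1202 d ≈ 40.05 months

t ≈ 40.1 months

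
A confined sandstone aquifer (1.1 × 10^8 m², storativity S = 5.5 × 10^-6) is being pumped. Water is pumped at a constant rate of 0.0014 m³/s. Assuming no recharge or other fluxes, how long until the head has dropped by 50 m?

ΔV = S × A × Δh = 5.5 × 10^-6 × 1.1 × 10^8 × 50 = 30250 m³
Q = 0.0014 m³/s = 121 m³/d
t = ΔV / Q = 30250 m³ / 121 m³/d = 250.1 d

t ≈ 250 days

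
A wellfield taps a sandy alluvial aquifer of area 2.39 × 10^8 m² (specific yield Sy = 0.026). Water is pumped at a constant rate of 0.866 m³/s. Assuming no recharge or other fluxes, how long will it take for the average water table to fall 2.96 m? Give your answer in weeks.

t ≈ 35.1 weeks

ΔV = Sy × A × Δh = 0.026 × 2.39 × 10^8 × 2.96 = 1.839 × 10^7 m³
Q = 0.866 m³/s = 74820 m³/d
t = ΔV / Q = 1.839 × 10^7 m³ / 74820 m³/d = 245.8 d
t = 245.8 d ≈ 35.12 weeks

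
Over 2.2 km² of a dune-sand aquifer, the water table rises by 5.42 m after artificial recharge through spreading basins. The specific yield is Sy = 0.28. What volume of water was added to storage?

A = 2.2 km² = 2.2 × 10^6 m²
ΔV = Sy × A × Δh = 0.28 × 2.2 × 10^6 m² × 5.42 m = 3.339 × 10^6 m³

ΔV ≈ 3.34 × 10^6 m³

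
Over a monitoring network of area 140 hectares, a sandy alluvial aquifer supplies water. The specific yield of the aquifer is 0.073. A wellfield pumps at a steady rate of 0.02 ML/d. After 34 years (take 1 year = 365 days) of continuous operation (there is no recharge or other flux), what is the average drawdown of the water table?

A = 140 hectares = 1.4 × 10^6 m²
Q = 0.02 ML/d = 20 m³/d
t = 34 years = 12410 d
ΔV = Q × t = 20 m³/d × 12410 d = 2.482 × 10^5 m³
Δh = ΔV / (Sy × A) = 2.482 × 10^5 / (0.073 × 1.4 × 10^6) = 2.429 m

Δh ≈ 2.43 m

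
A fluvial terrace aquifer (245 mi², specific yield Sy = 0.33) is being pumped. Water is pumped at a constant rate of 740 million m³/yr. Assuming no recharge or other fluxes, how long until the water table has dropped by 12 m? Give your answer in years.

t ≈ 3.4 years

A = 245 mi² = 6.345 × 10^8 m²
ΔV = Sy × A × Δh = 0.33 × 6.345 × 10^8 × 12 = 2.513 × 10^9 m³
Q = 740 million m³/yr = 2.027 × 10^6 m³/d
t = ΔV / Q = 2.513 × 10^9 m³ / 2.027 × 10^6 m³/d = 1239 d
t = 1239 d ≈ 3.396 years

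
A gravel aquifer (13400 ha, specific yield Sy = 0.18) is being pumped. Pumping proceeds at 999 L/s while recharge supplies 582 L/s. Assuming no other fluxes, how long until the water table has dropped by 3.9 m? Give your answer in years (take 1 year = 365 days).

A = 13400 ha = 1.34 × 10^8 m²
ΔV = Sy × A × Δh = 0.18 × 1.34 × 10^8 × 3.9 = 9.407 × 10^7 m³
Net withdrawal = 999 − 582 = 417 L/s = 36030 m³/d
t = ΔV / Q = 9.407 × 10^7 m³ / 36030 m³/d = 2611 d
t = 2611 d ≈ 7.153 years

t ≈ 7.15 years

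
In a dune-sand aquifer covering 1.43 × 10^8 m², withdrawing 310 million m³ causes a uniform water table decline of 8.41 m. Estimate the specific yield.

ΔV = 310 million m³ = 3.1 × 10^8 m³
Sy = ΔV / (A × Δh) = 3.1 × 10^8 m³ / (1.43 × 10^8 m² × 8.41 m) = 0.2578

Sy ≈ 0.26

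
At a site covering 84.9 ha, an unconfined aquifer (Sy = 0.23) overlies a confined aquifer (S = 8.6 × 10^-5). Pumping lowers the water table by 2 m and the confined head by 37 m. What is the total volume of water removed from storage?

ΔV ≈ 3.93 × 10^5 m³

A = 84.9 ha = 8.49 × 10^5 m²
Unconfined: ΔV_u = Sy × A × Δh_u = 0.23 × 8.49 × 10^5 × 2 = 3.905 × 10^5 m³
Confined: ΔV_c = S × A × Δh_c = 8.6 × 10^-5 × 8.49 × 10^5 × 37 = 2702 m³
Total ΔV = 3.905 × 10^5 + 2702 = 3.932 × 10^5 m³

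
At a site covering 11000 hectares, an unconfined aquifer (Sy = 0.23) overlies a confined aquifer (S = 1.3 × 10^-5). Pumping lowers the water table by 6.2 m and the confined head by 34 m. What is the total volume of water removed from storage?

A = 11000 hectares = 1.1 × 10^8 m²
Unconfined: ΔV_u = Sy × A × Δh_u = 0.23 × 1.1 × 10^8 × 6.2 = 1.569 × 10^8 m³
Confined: ΔV_c = S × A × Δh_c = 1.3 × 10^-5 × 1.1 × 10^8 × 34 = 48620 m³
Total ΔV = 1.569 × 10^8 + 48620 = 1.569 × 10^8 m³

ΔV ≈ 1.57 × 10^8 m³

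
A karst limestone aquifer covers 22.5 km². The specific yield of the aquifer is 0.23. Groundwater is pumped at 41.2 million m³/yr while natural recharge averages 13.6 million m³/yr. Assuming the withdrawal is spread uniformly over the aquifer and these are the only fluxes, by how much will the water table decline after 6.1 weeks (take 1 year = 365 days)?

A = 22.5 km² = 2.25 × 10^7 m²
Net abstraction = 41.2 − 13.6 = 27.6 million m³/yr
Q_net = 27.6 million m³/yr = 75620 m³/d
t = 6.1 weeks = 42.7 d
ΔV = Q × t = 75620 m³/d × 42.7 d = 3.229 × 10^6 m³
Δh = ΔV / (Sy × A) = 3.229 × 10^6 / (0.23 × 2.25 × 10^7) = 0.6239 m

Δh ≈ 0.624 m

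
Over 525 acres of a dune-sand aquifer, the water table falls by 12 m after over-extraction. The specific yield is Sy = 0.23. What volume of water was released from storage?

ΔV ≈ 5.86 × 10^6 m³

A = 525 acres = 2.125 × 10^6 m²
ΔV = Sy × A × Δh = 0.23 × 2.125 × 10^6 m² × 12 m = 5.864 × 10^6 m³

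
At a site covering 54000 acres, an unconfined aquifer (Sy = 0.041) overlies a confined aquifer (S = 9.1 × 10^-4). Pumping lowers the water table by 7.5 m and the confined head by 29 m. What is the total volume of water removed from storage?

A = 54000 acres = 2.185 × 10^8 m²
Unconfined: ΔV_u = Sy × A × Δh_u = 0.041 × 2.185 × 10^8 × 7.5 = 6.72 × 10^7 m³
Confined: ΔV_c = S × A × Δh_c = 9.1 × 10^-4 × 2.185 × 10^8 × 29 = 5.767 × 10^6 m³
Total ΔV = 6.72 × 10^7 + 5.767 × 10^6 = 7.297 × 10^7 m³

ΔV ≈ 7.3 × 10^7 m³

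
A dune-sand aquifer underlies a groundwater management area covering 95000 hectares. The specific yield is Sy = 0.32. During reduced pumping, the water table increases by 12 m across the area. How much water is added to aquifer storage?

ΔV ≈ 3.65 × 10^9 m³

A = 95000 hectares = 9.5 × 10^8 m²
ΔV = Sy × A × Δh = 0.32 × 9.5 × 10^8 m² × 12 m = 3.648 × 10^9 m³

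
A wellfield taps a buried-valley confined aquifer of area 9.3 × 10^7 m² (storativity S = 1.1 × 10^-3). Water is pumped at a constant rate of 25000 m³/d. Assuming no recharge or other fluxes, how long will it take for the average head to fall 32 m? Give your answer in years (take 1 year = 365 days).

ΔV = S × A × Δh = 0.0011 × 9.3 × 10^7 × 32 = 3.274 × 10^6 m³
t = ΔV / Q = 3.274 × 10^6 m³ / 25000 m³/d = 130.9 d
t = 130.9 d ≈ 0.3588 years

t ≈ 0.359 years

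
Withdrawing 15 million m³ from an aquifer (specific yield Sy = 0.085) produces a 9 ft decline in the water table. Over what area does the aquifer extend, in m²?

Δh = 9 ft = 2.743 m
ΔV = 15 million m³ = 1.5 × 10^7 m³
A = ΔV / (Sy × Δh) = 1.5 × 10^7 / (0.085 × 2.743) = 6.433 × 10^7 m²

A ≈ 6.43 × 10^7 m²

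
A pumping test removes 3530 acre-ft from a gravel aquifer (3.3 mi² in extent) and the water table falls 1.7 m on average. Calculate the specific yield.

A = 3.3 mi² = 8.547 × 10^6 m²
ΔV = 3530 acre-ft = 4.354 × 10^6 m³
Sy = ΔV / (A × Δh) = 4.354 × 10^6 m³ / (8.547 × 10^6 m² × 1.7 m) = 0.2997

Sy ≈ 0.3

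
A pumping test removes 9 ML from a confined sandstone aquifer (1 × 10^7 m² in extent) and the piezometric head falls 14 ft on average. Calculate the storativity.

S ≈ 2.1 × 10^-4

Δh = 14 ft = 4.267 m
ΔV = 9 ML = 9000 m³
S = ΔV / (A × Δh) = 9000 m³ / (1 × 10^7 m² × 4.267 m) = 2.109 × 10^-4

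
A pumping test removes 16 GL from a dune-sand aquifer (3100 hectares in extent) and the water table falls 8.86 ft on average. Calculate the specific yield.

A = 3100 hectares = 3.1 × 10^7 m²
Δh = 8.86 ft = 2.701 m
ΔV = 16 GL = 1.6 × 10^7 m³
Sy = ΔV / (A × Δh) = 1.6 × 10^7 m³ / (3.1 × 10^7 m² × 2.701 m) = 0.1911

Sy ≈ 0.19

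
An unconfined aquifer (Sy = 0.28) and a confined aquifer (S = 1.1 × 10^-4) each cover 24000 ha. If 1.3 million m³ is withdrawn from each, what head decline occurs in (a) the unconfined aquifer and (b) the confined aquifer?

A = 24000 ha = 2.4 × 10^8 m²
ΔV = 1.3 million m³ = 1.3 × 10^6 m³
Unconfined: Δh_u = ΔV/(Sy·A) = 1.3 × 10^6/(0.28 × 2.4 × 10^8) = 0.01935 m
Confined: Δh_c = ΔV/(S·A) = 1.3 × 10^6/(1.1 × 10^-4 × 2.4 × 10^8) = 49.24 m

Δh_u ≈ 0.0193 m; Δh_c ≈ 49.2 m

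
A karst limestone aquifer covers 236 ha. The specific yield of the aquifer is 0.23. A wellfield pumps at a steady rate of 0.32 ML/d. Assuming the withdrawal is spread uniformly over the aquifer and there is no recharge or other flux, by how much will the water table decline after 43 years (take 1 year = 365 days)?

Δh ≈ 9.25 m

A = 236 ha = 2.36 × 10^6 m²
Q = 0.32 ML/d = 320 m³/d
t = 43 years = 15700 d
ΔV = Q × t = 320 m³/d × 15700 d = 5.022 × 10^6 m³
Δh = ΔV / (Sy × A) = 5.022 × 10^6 / (0.23 × 2.36 × 10^6) = 9.253 m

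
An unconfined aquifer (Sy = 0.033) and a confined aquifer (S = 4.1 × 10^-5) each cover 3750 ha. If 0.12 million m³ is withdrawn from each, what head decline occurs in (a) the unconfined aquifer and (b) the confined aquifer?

Δh_u ≈ 0.097 m; Δh_c ≈ 78 m

A = 3750 ha = 3.75 × 10^7 m²
ΔV = 0.12 million m³ = 1.2 × 10^5 m³
Unconfined: Δh_u = ΔV/(Sy·A) = 1.2 × 10^5/(0.033 × 3.75 × 10^7) = 0.09697 m
Confined: Δh_c = ΔV/(S·A) = 1.2 × 10^5/(4.1 × 10^-5 × 3.75 × 10^7) = 78.05 m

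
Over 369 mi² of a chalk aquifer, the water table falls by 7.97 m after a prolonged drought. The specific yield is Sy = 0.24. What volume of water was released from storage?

ΔV ≈ 1.83 × 10^9 m³

A = 369 mi² = 9.557 × 10^8 m²
ΔV = Sy × A × Δh = 0.24 × 9.557 × 10^8 m² × 7.97 m = 1.828 × 10^9 m³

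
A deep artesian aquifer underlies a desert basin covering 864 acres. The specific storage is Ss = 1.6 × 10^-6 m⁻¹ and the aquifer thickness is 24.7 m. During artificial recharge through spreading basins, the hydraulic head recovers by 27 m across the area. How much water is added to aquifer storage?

ΔV ≈ 3730 m³

S = Ss × b = 1.6 × 10^-6 m⁻¹ × 24.7 m = 3.952 × 10^-5
A = 864 acres = 3.496 × 10^6 m²
ΔV = S × A × Δh = 3.952 × 10^-5 × 3.496 × 10^6 m² × 27 m = 3731 m³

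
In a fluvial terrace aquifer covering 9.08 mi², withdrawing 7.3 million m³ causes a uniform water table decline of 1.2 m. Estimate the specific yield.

A = 9.08 mi² = 2.352 × 10^7 m²
ΔV = 7.3 million m³ = 7.3 × 10^6 m³
Sy = ΔV / (A × Δh) = 7.3 × 10^6 m³ / (2.352 × 10^7 m² × 1.2 m) = 0.2587

Sy ≈ 0.26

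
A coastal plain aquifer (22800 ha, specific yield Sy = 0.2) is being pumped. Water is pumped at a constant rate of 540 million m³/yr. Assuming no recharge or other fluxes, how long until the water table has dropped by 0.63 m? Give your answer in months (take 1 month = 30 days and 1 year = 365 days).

A = 22800 ha = 2.28 × 10^8 m²
ΔV = Sy × A × Δh = 0.2 × 2.28 × 10^8 × 0.63 = 2.873 × 10^7 m³
Q = 540 million m³/yr = 1.479 × 10^6 m³/d
t = ΔV / Q = 2.873 × 10^7 m³ / 1.479 × 10^6 m³/d = 19.42 d
t = 19.42 d ≈ 0.6473 months

t ≈ 0.647 months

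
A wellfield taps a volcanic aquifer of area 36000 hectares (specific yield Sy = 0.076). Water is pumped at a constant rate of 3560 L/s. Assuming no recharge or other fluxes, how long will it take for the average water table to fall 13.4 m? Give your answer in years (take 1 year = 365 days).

A = 36000 hectares = 3.6 × 10^8 m²
ΔV = Sy × A × Δh = 0.076 × 3.6 × 10^8 × 13.4 = 3.666 × 10^8 m³
Q = 3560 L/s = 3.076 × 10^5 m³/d
t = ΔV / Q = 3.666 × 10^8 m³ / 3.076 × 10^5 m³/d = 1192 d
t = 1192 d ≈ 3.266 years

t ≈ 3.27 years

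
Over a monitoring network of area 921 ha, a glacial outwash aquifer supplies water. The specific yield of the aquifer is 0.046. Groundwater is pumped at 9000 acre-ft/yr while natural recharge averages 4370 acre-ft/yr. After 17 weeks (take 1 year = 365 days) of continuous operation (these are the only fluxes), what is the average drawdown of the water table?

A = 921 ha = 9.21 × 10^6 m²
Net abstraction = 9000 − 4370 = 4630 acre-ft/yr
Q_net = 4630 acre-ft/yr = 15650 m³/d
t = 17 weeks = 119 d
ΔV = Q × t = 15650 m³/d × 119 d = 1.862 × 10^6 m³
Δh = ΔV / (Sy × A) = 1.862 × 10^6 / (0.046 × 9.21 × 10^6) = 4.395 m

Δh ≈ 4.39 m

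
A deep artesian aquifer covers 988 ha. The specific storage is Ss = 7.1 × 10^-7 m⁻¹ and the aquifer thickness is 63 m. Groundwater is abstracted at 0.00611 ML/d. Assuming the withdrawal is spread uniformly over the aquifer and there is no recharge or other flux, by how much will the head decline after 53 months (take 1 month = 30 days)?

S = Ss × b = 7.1 × 10^-7 m⁻¹ × 63 m = 4.473 × 10^-5
A = 988 ha = 9.88 × 10^6 m²
Q = 0.00611 ML/d = 6.11 m³/d
t = 53 months = 1590 d
ΔV = Q × t = 6.11 m³/d × 1590 d = 9715 m³
Δh = ΔV / (S × A) = 9715 / (4.473 × 10^-5 × 9.88 × 10^6) = 21.98 m

Δh ≈ 22 m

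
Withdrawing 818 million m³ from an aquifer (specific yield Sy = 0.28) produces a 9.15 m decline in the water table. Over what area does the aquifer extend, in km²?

A ≈ 319 km²

ΔV = 818 million m³ = 8.18 × 10^8 m³
A = ΔV / (Sy × Δh) = 8.18 × 10^8 / (0.28 × 9.15) = 3.193 × 10^8 m²
A = 3.193 × 10^8 m² = 319.3 km²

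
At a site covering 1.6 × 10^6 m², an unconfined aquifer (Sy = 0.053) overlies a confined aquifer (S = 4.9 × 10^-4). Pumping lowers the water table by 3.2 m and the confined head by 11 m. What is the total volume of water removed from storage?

ΔV ≈ 2.8 × 10^5 m³

Unconfined: ΔV_u = Sy × A × Δh_u = 0.053 × 1.6 × 10^6 × 3.2 = 2.714 × 10^5 m³
Confined: ΔV_c = S × A × Δh_c = 4.9 × 10^-4 × 1.6 × 10^6 × 11 = 8624 m³
Total ΔV = 2.714 × 10^5 + 8624 = 2.8 × 10^5 m³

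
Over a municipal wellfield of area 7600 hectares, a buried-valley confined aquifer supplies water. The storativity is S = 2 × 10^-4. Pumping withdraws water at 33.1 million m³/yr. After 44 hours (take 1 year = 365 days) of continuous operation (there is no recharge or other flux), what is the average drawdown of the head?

Δh ≈ 10.9 m

A = 7600 hectares = 7.6 × 10^7 m²
Q = 33.1 million m³/yr = 90680 m³/d
t = 44 hours = 1.833 d
ΔV = Q × t = 90680 m³/d × 1.833 d = 1.663 × 10^5 m³
Δh = ΔV / (S × A) = 1.663 × 10^5 / (2 × 10^-4 × 7.6 × 10^7) = 10.94 m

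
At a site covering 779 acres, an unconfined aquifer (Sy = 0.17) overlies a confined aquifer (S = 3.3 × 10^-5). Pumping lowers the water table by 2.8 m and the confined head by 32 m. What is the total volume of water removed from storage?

A = 779 acres = 3.153 × 10^6 m²
Unconfined: ΔV_u = Sy × A × Δh_u = 0.17 × 3.153 × 10^6 × 2.8 = 1.501 × 10^6 m³
Confined: ΔV_c = S × A × Δh_c = 3.3 × 10^-5 × 3.153 × 10^6 × 32 = 3329 m³
Total ΔV = 1.501 × 10^6 + 3329 = 1.504 × 10^6 m³

ΔV ≈ 1.5 × 10^6 m³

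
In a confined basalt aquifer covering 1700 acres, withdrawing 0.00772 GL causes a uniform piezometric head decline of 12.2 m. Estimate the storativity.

S ≈ 9.2 × 10^-5

A = 1700 acres = 6.88 × 10^6 m²
ΔV = 0.00772 GL = 7720 m³
S = ΔV / (A × Δh) = 7720 m³ / (6.88 × 10^6 m² × 12.2 m) = 9.198 × 10^-5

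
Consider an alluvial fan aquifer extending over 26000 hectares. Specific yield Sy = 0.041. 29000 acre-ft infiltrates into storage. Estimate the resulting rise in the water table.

Δh ≈ 3.36 m

A = 26000 hectares = 2.6 × 10^8 m²
ΔV = 29000 acre-ft = 3.577 × 10^7 m³
Δh = ΔV / (Sy × A) = 3.577 × 10^7 m³ / (0.041 × 2.6 × 10^8 m²) = 3.356 m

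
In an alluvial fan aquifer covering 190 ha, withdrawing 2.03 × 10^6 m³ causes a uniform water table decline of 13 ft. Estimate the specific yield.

A = 190 ha = 1.9 × 10^6 m²
Δh = 13 ft = 3.962 m
Sy = ΔV / (A × Δh) = 2.03 × 10^6 m³ / (1.9 × 10^6 m² × 3.962 m) = 0.2696

Sy ≈ 0.27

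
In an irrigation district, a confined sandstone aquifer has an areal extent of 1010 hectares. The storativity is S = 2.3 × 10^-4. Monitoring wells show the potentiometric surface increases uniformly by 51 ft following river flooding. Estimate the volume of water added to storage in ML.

A = 1010 hectares = 1.01 × 10^7 m²
Δh = 51 ft = 15.54 m
ΔV = S × A × Δh = 2.3 × 10^-4 × 1.01 × 10^7 m² × 15.54 m = 36110 m³
ΔV = 36110 m³ = 36.11 ML

ΔV ≈ 36.1 ML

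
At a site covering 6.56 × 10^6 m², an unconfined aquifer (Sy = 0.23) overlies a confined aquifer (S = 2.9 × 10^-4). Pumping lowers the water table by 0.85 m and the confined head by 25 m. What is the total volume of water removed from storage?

ΔV ≈ 1.33 × 10^6 m³

Unconfined: ΔV_u = Sy × A × Δh_u = 0.23 × 6.56 × 10^6 × 0.85 = 1.282 × 10^6 m³
Confined: ΔV_c = S × A × Δh_c = 2.9 × 10^-4 × 6.56 × 10^6 × 25 = 47560 m³
Total ΔV = 1.282 × 10^6 + 47560 = 1.33 × 10^6 m³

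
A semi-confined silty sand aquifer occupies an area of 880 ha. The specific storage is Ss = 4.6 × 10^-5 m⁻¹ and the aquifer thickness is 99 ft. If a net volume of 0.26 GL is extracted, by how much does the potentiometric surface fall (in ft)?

Δh ≈ 69.8 ft

b = 99 ft = 30.18 m
S = Ss × b = 4.6 × 10^-5 m⁻¹ × 30.18 m = 1.388 × 10^-3
A = 880 ha = 8.8 × 10^6 m²
ΔV = 0.26 GL = 2.6 × 10^5 m³
Δh = ΔV / (S × A) = 2.6 × 10^5 m³ / (0.001388 × 8.8 × 10^6 m²) = 21.29 m
Δh = 21.29 m = 69.83 ft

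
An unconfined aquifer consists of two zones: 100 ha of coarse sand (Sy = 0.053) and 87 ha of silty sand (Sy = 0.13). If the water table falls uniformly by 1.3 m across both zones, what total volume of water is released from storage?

ΔV ≈ 2.16 × 10^5 m³

A₁ = 100 ha = 1 × 10^6 m²; A₂ = 87 ha = 8.7 × 10^5 m²
ΔV₁ = 0.053 × 1 × 10^6 × 1.3 = 68900 m³
ΔV₂ = 0.13 × 8.7 × 10^5 × 1.3 = 1.47 × 10^5 m³
ΔV = ΔV₁ + ΔV₂ = 2.159 × 10^5 m³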